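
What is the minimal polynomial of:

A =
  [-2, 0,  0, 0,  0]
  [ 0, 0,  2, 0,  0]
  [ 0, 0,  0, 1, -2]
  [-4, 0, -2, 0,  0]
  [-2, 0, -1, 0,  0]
x^4 + 2*x^3

The characteristic polynomial is χ_A(x) = x^4*(x + 2), so the eigenvalues are known. The minimal polynomial is
  m_A(x) = Π_λ (x − λ)^{k_λ}
where k_λ is the size of the *largest* Jordan block for λ (equivalently, the smallest k with (A − λI)^k v = 0 for every generalised eigenvector v of λ).

  λ = -2: largest Jordan block has size 1, contributing (x + 2)
  λ = 0: largest Jordan block has size 3, contributing (x − 0)^3

So m_A(x) = x^3*(x + 2) = x^4 + 2*x^3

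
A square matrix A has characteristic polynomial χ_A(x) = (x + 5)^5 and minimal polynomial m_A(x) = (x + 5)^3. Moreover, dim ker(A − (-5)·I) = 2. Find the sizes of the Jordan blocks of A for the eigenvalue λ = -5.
Block sizes for λ = -5: [3, 2]

Step 1 — from the characteristic polynomial, algebraic multiplicity of λ = -5 is 5. From dim ker(A − (-5)·I) = 2, there are exactly 2 Jordan blocks for λ = -5.
Step 2 — from the minimal polynomial, the factor (x + 5)^3 tells us the largest block for λ = -5 has size 3.
Step 3 — with total size 5, 2 blocks, and largest block 3, the block sizes (in nonincreasing order) are [3, 2].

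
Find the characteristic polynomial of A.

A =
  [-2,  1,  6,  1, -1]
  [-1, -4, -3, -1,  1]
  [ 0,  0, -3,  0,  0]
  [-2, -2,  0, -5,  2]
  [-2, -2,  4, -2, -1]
x^5 + 15*x^4 + 90*x^3 + 270*x^2 + 405*x + 243

Expanding det(x·I − A) (e.g. by cofactor expansion or by noting that A is similar to its Jordan form J, which has the same characteristic polynomial as A) gives
  χ_A(x) = x^5 + 15*x^4 + 90*x^3 + 270*x^2 + 405*x + 243
which factors as (x + 3)^5. The eigenvalues (with algebraic multiplicities) are λ = -3 with multiplicity 5.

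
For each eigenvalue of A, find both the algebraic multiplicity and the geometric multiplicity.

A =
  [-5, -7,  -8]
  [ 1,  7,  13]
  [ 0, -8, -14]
λ = -4: alg = 3, geom = 1

Step 1 — factor the characteristic polynomial to read off the algebraic multiplicities:
  χ_A(x) = (x + 4)^3

Step 2 — compute geometric multiplicities via the rank-nullity identity g(λ) = n − rank(A − λI):
  rank(A − (-4)·I) = 2, so dim ker(A − (-4)·I) = n − 2 = 1

Summary:
  λ = -4: algebraic multiplicity = 3, geometric multiplicity = 1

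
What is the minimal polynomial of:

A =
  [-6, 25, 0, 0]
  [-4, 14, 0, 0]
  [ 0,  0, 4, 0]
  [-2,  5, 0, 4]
x^2 - 8*x + 16

The characteristic polynomial is χ_A(x) = (x - 4)^4, so the eigenvalues are known. The minimal polynomial is
  m_A(x) = Π_λ (x − λ)^{k_λ}
where k_λ is the size of the *largest* Jordan block for λ (equivalently, the smallest k with (A − λI)^k v = 0 for every generalised eigenvector v of λ).

  λ = 4: largest Jordan block has size 2, contributing (x − 4)^2

So m_A(x) = (x - 4)^2 = x^2 - 8*x + 16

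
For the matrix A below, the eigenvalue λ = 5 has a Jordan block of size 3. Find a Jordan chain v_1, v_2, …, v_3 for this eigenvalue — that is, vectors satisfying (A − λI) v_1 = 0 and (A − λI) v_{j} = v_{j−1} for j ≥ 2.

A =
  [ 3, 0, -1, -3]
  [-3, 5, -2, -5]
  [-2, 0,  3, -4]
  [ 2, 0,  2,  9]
A Jordan chain for λ = 5 of length 3:
v_1 = (-2, -3, -2, 2)ᵀ
v_2 = (-1, -2, -2, 2)ᵀ
v_3 = (0, 0, 1, 0)ᵀ

Let N = A − (5)·I. We want v_3 with N^3 v_3 = 0 but N^2 v_3 ≠ 0; then v_{j-1} := N · v_j for j = 3, …, 2.

Pick v_3 = (0, 0, 1, 0)ᵀ.
Then v_2 = N · v_3 = (-1, -2, -2, 2)ᵀ.
Then v_1 = N · v_2 = (-2, -3, -2, 2)ᵀ.

Sanity check: (A − (5)·I) v_1 = (0, 0, 0, 0)ᵀ = 0. ✓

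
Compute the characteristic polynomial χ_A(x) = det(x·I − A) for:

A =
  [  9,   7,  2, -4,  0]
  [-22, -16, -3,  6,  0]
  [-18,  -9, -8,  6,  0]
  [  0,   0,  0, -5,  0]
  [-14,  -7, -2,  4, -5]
x^5 + 25*x^4 + 250*x^3 + 1250*x^2 + 3125*x + 3125

Expanding det(x·I − A) (e.g. by cofactor expansion or by noting that A is similar to its Jordan form J, which has the same characteristic polynomial as A) gives
  χ_A(x) = x^5 + 25*x^4 + 250*x^3 + 1250*x^2 + 3125*x + 3125
which factors as (x + 5)^5. The eigenvalues (with algebraic multiplicities) are λ = -5 with multiplicity 5.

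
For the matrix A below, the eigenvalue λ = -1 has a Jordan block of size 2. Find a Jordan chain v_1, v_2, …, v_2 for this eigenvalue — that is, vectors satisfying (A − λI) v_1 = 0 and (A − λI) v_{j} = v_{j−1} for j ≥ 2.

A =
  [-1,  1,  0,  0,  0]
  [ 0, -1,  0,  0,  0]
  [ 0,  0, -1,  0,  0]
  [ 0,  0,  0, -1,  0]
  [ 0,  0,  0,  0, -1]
A Jordan chain for λ = -1 of length 2:
v_1 = (1, 0, 0, 0, 0)ᵀ
v_2 = (0, 1, 0, 0, 0)ᵀ

Let N = A − (-1)·I. We want v_2 with N^2 v_2 = 0 but N^1 v_2 ≠ 0; then v_{j-1} := N · v_j for j = 2, …, 2.

Pick v_2 = (0, 1, 0, 0, 0)ᵀ.
Then v_1 = N · v_2 = (1, 0, 0, 0, 0)ᵀ.

Sanity check: (A − (-1)·I) v_1 = (0, 0, 0, 0, 0)ᵀ = 0. ✓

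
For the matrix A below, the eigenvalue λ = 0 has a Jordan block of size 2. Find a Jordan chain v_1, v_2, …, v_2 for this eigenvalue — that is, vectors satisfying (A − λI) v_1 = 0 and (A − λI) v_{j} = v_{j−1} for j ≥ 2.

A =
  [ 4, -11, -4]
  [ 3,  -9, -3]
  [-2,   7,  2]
A Jordan chain for λ = 0 of length 2:
v_1 = (1, 0, 1)ᵀ
v_2 = (3, 1, 0)ᵀ

Let N = A − (0)·I. We want v_2 with N^2 v_2 = 0 but N^1 v_2 ≠ 0; then v_{j-1} := N · v_j for j = 2, …, 2.

Pick v_2 = (3, 1, 0)ᵀ.
Then v_1 = N · v_2 = (1, 0, 1)ᵀ.

Sanity check: (A − (0)·I) v_1 = (0, 0, 0)ᵀ = 0. ✓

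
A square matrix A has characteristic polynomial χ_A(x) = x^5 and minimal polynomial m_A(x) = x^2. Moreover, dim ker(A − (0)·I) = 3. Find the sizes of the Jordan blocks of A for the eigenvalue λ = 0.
Block sizes for λ = 0: [2, 2, 1]

Step 1 — from the characteristic polynomial, algebraic multiplicity of λ = 0 is 5. From dim ker(A − (0)·I) = 3, there are exactly 3 Jordan blocks for λ = 0.
Step 2 — from the minimal polynomial, the factor (x − 0)^2 tells us the largest block for λ = 0 has size 2.
Step 3 — with total size 5, 3 blocks, and largest block 2, the block sizes (in nonincreasing order) are [2, 2, 1].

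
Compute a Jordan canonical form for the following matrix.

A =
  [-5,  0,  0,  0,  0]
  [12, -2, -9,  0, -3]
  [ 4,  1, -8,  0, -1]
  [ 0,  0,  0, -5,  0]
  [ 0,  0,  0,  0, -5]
J_2(-5) ⊕ J_1(-5) ⊕ J_1(-5) ⊕ J_1(-5)

The characteristic polynomial is
  det(x·I − A) = x^5 + 25*x^4 + 250*x^3 + 1250*x^2 + 3125*x + 3125 = (x + 5)^5

Eigenvalues and multiplicities (the geometric multiplicity of λ is n − rank(A − λI), which equals the number of Jordan blocks for λ):
  λ = -5: algebraic multiplicity = 5, geometric multiplicity = 4

Determining the block sizes for each eigenvalue:
  λ = -5: 4 blocks summing to 5 forces exactly one block of size 2 and the rest size 1 → block sizes [2, 1, 1, 1]

Assembling the blocks gives a Jordan form
J =
  [-5,  1,  0,  0,  0]
  [ 0, -5,  0,  0,  0]
  [ 0,  0, -5,  0,  0]
  [ 0,  0,  0, -5,  0]
  [ 0,  0,  0,  0, -5]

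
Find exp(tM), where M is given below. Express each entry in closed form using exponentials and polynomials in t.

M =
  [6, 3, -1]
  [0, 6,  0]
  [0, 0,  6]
e^{tM} =
  [exp(6*t), 3*t*exp(6*t), -t*exp(6*t)]
  [0, exp(6*t), 0]
  [0, 0, exp(6*t)]

Strategy: write M = P · J · P⁻¹ where J is a Jordan canonical form, so e^{tM} = P · e^{tJ} · P⁻¹, and e^{tJ} can be computed block-by-block.

M has Jordan form
J =
  [6, 1, 0]
  [0, 6, 0]
  [0, 0, 6]
(up to reordering of blocks).

Per-block formulas:
  For a 2×2 Jordan block J_2(6): exp(t · J_2(6)) = e^(6t)·(I + t·N), where N is the 2×2 nilpotent shift.
  For a 1×1 block at λ = 6: exp(t · [6]) = [e^(6t)].

After assembling e^{tJ} and conjugating by P, we get:

e^{tM} =
  [exp(6*t), 3*t*exp(6*t), -t*exp(6*t)]
  [0, exp(6*t), 0]
  [0, 0, exp(6*t)]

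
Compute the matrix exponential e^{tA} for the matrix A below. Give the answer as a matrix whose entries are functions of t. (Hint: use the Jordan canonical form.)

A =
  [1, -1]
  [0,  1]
e^{tA} =
  [exp(t), -t*exp(t)]
  [0, exp(t)]

Strategy: write A = P · J · P⁻¹ where J is a Jordan canonical form, so e^{tA} = P · e^{tJ} · P⁻¹, and e^{tJ} can be computed block-by-block.

A has Jordan form
J =
  [1, 1]
  [0, 1]
(up to reordering of blocks).

Per-block formulas:
  For a 2×2 Jordan block J_2(1): exp(t · J_2(1)) = e^(1t)·(I + t·N), where N is the 2×2 nilpotent shift.

After assembling e^{tJ} and conjugating by P, we get:

e^{tA} =
  [exp(t), -t*exp(t)]
  [0, exp(t)]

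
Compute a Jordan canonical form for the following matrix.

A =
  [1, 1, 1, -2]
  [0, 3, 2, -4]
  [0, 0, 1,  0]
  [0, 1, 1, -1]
J_2(1) ⊕ J_1(1) ⊕ J_1(1)

The characteristic polynomial is
  det(x·I − A) = x^4 - 4*x^3 + 6*x^2 - 4*x + 1 = (x - 1)^4

Eigenvalues and multiplicities (the geometric multiplicity of λ is n − rank(A − λI), which equals the number of Jordan blocks for λ):
  λ = 1: algebraic multiplicity = 4, geometric multiplicity = 3

Determining the block sizes for each eigenvalue:
  λ = 1: 3 blocks summing to 4 forces exactly one block of size 2 and the rest size 1 → block sizes [2, 1, 1]

Assembling the blocks gives a Jordan form
J =
  [1, 1, 0, 0]
  [0, 1, 0, 0]
  [0, 0, 1, 0]
  [0, 0, 0, 1]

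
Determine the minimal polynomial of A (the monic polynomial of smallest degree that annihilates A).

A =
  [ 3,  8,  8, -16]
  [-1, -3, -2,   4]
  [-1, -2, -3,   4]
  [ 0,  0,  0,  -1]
x^2 + 2*x + 1

The characteristic polynomial is χ_A(x) = (x + 1)^4, so the eigenvalues are known. The minimal polynomial is
  m_A(x) = Π_λ (x − λ)^{k_λ}
where k_λ is the size of the *largest* Jordan block for λ (equivalently, the smallest k with (A − λI)^k v = 0 for every generalised eigenvector v of λ).

  λ = -1: largest Jordan block has size 2, contributing (x + 1)^2

So m_A(x) = (x + 1)^2 = x^2 + 2*x + 1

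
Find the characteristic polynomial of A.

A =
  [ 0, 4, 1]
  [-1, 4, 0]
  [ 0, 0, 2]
x^3 - 6*x^2 + 12*x - 8

Expanding det(x·I − A) (e.g. by cofactor expansion or by noting that A is similar to its Jordan form J, which has the same characteristic polynomial as A) gives
  χ_A(x) = x^3 - 6*x^2 + 12*x - 8
which factors as (x - 2)^3. The eigenvalues (with algebraic multiplicities) are λ = 2 with multiplicity 3.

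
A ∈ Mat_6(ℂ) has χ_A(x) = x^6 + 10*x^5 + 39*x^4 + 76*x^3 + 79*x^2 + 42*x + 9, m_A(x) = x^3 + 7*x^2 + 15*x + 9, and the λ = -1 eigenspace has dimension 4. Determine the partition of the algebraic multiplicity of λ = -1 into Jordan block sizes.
Block sizes for λ = -1: [1, 1, 1, 1]

Step 1 — from the characteristic polynomial, algebraic multiplicity of λ = -1 is 4. From dim ker(A − (-1)·I) = 4, there are exactly 4 Jordan blocks for λ = -1.
Step 2 — from the minimal polynomial, the factor (x + 1) tells us the largest block for λ = -1 has size 1.
Step 3 — with total size 4, 4 blocks, and largest block 1, the block sizes (in nonincreasing order) are [1, 1, 1, 1].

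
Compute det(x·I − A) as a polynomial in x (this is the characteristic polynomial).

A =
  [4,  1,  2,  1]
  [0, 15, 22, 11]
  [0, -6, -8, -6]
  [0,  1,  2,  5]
x^4 - 16*x^3 + 96*x^2 - 256*x + 256

Expanding det(x·I − A) (e.g. by cofactor expansion or by noting that A is similar to its Jordan form J, which has the same characteristic polynomial as A) gives
  χ_A(x) = x^4 - 16*x^3 + 96*x^2 - 256*x + 256
which factors as (x - 4)^4. The eigenvalues (with algebraic multiplicities) are λ = 4 with multiplicity 4.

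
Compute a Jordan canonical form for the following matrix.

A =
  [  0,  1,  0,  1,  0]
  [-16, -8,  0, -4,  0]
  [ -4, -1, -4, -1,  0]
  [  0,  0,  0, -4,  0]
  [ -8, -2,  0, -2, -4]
J_2(-4) ⊕ J_1(-4) ⊕ J_1(-4) ⊕ J_1(-4)

The characteristic polynomial is
  det(x·I − A) = x^5 + 20*x^4 + 160*x^3 + 640*x^2 + 1280*x + 1024 = (x + 4)^5

Eigenvalues and multiplicities (the geometric multiplicity of λ is n − rank(A − λI), which equals the number of Jordan blocks for λ):
  λ = -4: algebraic multiplicity = 5, geometric multiplicity = 4

Determining the block sizes for each eigenvalue:
  λ = -4: 4 blocks summing to 5 forces exactly one block of size 2 and the rest size 1 → block sizes [2, 1, 1, 1]

Assembling the blocks gives a Jordan form
J =
  [-4,  1,  0,  0,  0]
  [ 0, -4,  0,  0,  0]
  [ 0,  0, -4,  0,  0]
  [ 0,  0,  0, -4,  0]
  [ 0,  0,  0,  0, -4]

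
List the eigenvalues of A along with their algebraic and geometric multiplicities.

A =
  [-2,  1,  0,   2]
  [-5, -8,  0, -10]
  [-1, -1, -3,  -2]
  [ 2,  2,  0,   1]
λ = -3: alg = 4, geom = 3

Step 1 — factor the characteristic polynomial to read off the algebraic multiplicities:
  χ_A(x) = (x + 3)^4

Step 2 — compute geometric multiplicities via the rank-nullity identity g(λ) = n − rank(A − λI):
  rank(A − (-3)·I) = 1, so dim ker(A − (-3)·I) = n − 1 = 3

Summary:
  λ = -3: algebraic multiplicity = 4, geometric multiplicity = 3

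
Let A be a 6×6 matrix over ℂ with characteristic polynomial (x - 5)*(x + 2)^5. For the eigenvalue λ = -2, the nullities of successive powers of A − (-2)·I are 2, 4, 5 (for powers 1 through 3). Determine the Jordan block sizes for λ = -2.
Block sizes for λ = -2: [3, 2]

From the dimensions of kernels of powers, the number of Jordan blocks of size at least j is d_j − d_{j−1} where d_j = dim ker(N^j) (with d_0 = 0). Computing the differences gives [2, 2, 1].
The number of blocks of size exactly k is (#blocks of size ≥ k) − (#blocks of size ≥ k + 1), so the partition is: 1 block(s) of size 2, 1 block(s) of size 3.
In nonincreasing order the block sizes are [3, 2].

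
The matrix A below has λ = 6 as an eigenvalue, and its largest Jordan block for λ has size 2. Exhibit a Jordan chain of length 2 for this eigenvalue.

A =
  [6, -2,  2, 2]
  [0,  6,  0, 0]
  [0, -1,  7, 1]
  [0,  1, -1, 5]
A Jordan chain for λ = 6 of length 2:
v_1 = (-2, 0, -1, 1)ᵀ
v_2 = (0, 1, 0, 0)ᵀ

Let N = A − (6)·I. We want v_2 with N^2 v_2 = 0 but N^1 v_2 ≠ 0; then v_{j-1} := N · v_j for j = 2, …, 2.

Pick v_2 = (0, 1, 0, 0)ᵀ.
Then v_1 = N · v_2 = (-2, 0, -1, 1)ᵀ.

Sanity check: (A − (6)·I) v_1 = (0, 0, 0, 0)ᵀ = 0. ✓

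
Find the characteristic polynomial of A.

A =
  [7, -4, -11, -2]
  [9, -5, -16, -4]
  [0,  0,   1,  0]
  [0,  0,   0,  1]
x^4 - 4*x^3 + 6*x^2 - 4*x + 1

Expanding det(x·I − A) (e.g. by cofactor expansion or by noting that A is similar to its Jordan form J, which has the same characteristic polynomial as A) gives
  χ_A(x) = x^4 - 4*x^3 + 6*x^2 - 4*x + 1
which factors as (x - 1)^4. The eigenvalues (with algebraic multiplicities) are λ = 1 with multiplicity 4.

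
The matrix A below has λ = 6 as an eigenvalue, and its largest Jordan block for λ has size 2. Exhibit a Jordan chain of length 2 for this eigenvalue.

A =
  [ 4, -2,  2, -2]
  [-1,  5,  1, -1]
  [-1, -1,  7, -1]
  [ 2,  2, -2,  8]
A Jordan chain for λ = 6 of length 2:
v_1 = (-2, -1, -1, 2)ᵀ
v_2 = (1, 0, 0, 0)ᵀ

Let N = A − (6)·I. We want v_2 with N^2 v_2 = 0 but N^1 v_2 ≠ 0; then v_{j-1} := N · v_j for j = 2, …, 2.

Pick v_2 = (1, 0, 0, 0)ᵀ.
Then v_1 = N · v_2 = (-2, -1, -1, 2)ᵀ.

Sanity check: (A − (6)·I) v_1 = (0, 0, 0, 0)ᵀ = 0. ✓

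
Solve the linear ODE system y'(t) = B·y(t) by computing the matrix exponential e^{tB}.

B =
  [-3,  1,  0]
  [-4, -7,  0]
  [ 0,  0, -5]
e^{tB} =
  [2*t*exp(-5*t) + exp(-5*t), t*exp(-5*t), 0]
  [-4*t*exp(-5*t), -2*t*exp(-5*t) + exp(-5*t), 0]
  [0, 0, exp(-5*t)]

Strategy: write B = P · J · P⁻¹ where J is a Jordan canonical form, so e^{tB} = P · e^{tJ} · P⁻¹, and e^{tJ} can be computed block-by-block.

B has Jordan form
J =
  [-5,  1,  0]
  [ 0, -5,  0]
  [ 0,  0, -5]
(up to reordering of blocks).

Per-block formulas:
  For a 1×1 block at λ = -5: exp(t · [-5]) = [e^(-5t)].
  For a 2×2 Jordan block J_2(-5): exp(t · J_2(-5)) = e^(-5t)·(I + t·N), where N is the 2×2 nilpotent shift.

After assembling e^{tJ} and conjugating by P, we get:

e^{tB} =
  [2*t*exp(-5*t) + exp(-5*t), t*exp(-5*t), 0]
  [-4*t*exp(-5*t), -2*t*exp(-5*t) + exp(-5*t), 0]
  [0, 0, exp(-5*t)]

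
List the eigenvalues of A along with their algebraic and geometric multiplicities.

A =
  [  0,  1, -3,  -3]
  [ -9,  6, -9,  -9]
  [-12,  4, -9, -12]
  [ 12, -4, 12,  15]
λ = 3: alg = 4, geom = 3

Step 1 — factor the characteristic polynomial to read off the algebraic multiplicities:
  χ_A(x) = (x - 3)^4

Step 2 — compute geometric multiplicities via the rank-nullity identity g(λ) = n − rank(A − λI):
  rank(A − (3)·I) = 1, so dim ker(A − (3)·I) = n − 1 = 3

Summary:
  λ = 3: algebraic multiplicity = 4, geometric multiplicity = 3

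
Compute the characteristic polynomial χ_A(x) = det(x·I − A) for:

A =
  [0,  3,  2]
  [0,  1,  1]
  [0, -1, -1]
x^3

Expanding det(x·I − A) (e.g. by cofactor expansion or by noting that A is similar to its Jordan form J, which has the same characteristic polynomial as A) gives
  χ_A(x) = x^3
which factors as x^3. The eigenvalues (with algebraic multiplicities) are λ = 0 with multiplicity 3.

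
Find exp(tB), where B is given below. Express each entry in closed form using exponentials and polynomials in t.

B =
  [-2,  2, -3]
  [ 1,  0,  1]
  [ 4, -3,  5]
e^{tB} =
  [-t^2*exp(t)/2 - 3*t*exp(t) + exp(t), t^2*exp(t)/2 + 2*t*exp(t), -t^2*exp(t)/2 - 3*t*exp(t)]
  [t*exp(t), -t*exp(t) + exp(t), t*exp(t)]
  [t^2*exp(t)/2 + 4*t*exp(t), -t^2*exp(t)/2 - 3*t*exp(t), t^2*exp(t)/2 + 4*t*exp(t) + exp(t)]

Strategy: write B = P · J · P⁻¹ where J is a Jordan canonical form, so e^{tB} = P · e^{tJ} · P⁻¹, and e^{tJ} can be computed block-by-block.

B has Jordan form
J =
  [1, 1, 0]
  [0, 1, 1]
  [0, 0, 1]
(up to reordering of blocks).

Per-block formulas:
  For a 3×3 Jordan block J_3(1): exp(t · J_3(1)) = e^(1t)·(I + t·N + (t^2/2)·N^2), where N is the 3×3 nilpotent shift.

After assembling e^{tJ} and conjugating by P, we get:

e^{tB} =
  [-t^2*exp(t)/2 - 3*t*exp(t) + exp(t), t^2*exp(t)/2 + 2*t*exp(t), -t^2*exp(t)/2 - 3*t*exp(t)]
  [t*exp(t), -t*exp(t) + exp(t), t*exp(t)]
  [t^2*exp(t)/2 + 4*t*exp(t), -t^2*exp(t)/2 - 3*t*exp(t), t^2*exp(t)/2 + 4*t*exp(t) + exp(t)]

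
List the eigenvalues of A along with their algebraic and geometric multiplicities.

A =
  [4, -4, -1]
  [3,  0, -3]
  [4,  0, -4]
λ = 0: alg = 3, geom = 1

Step 1 — factor the characteristic polynomial to read off the algebraic multiplicities:
  χ_A(x) = x^3

Step 2 — compute geometric multiplicities via the rank-nullity identity g(λ) = n − rank(A − λI):
  rank(A − (0)·I) = 2, so dim ker(A − (0)·I) = n − 2 = 1

Summary:
  λ = 0: algebraic multiplicity = 3, geometric multiplicity = 1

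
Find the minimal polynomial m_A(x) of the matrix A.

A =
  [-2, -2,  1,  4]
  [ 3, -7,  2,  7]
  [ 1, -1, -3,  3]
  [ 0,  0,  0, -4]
x^3 + 12*x^2 + 48*x + 64

The characteristic polynomial is χ_A(x) = (x + 4)^4, so the eigenvalues are known. The minimal polynomial is
  m_A(x) = Π_λ (x − λ)^{k_λ}
where k_λ is the size of the *largest* Jordan block for λ (equivalently, the smallest k with (A − λI)^k v = 0 for every generalised eigenvector v of λ).

  λ = -4: largest Jordan block has size 3, contributing (x + 4)^3

So m_A(x) = (x + 4)^3 = x^3 + 12*x^2 + 48*x + 64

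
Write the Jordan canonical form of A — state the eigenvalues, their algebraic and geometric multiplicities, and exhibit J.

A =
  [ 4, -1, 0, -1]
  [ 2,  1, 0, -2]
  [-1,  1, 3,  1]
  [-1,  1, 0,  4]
J_2(3) ⊕ J_1(3) ⊕ J_1(3)

The characteristic polynomial is
  det(x·I − A) = x^4 - 12*x^3 + 54*x^2 - 108*x + 81 = (x - 3)^4

Eigenvalues and multiplicities (the geometric multiplicity of λ is n − rank(A − λI), which equals the number of Jordan blocks for λ):
  λ = 3: algebraic multiplicity = 4, geometric multiplicity = 3

Determining the block sizes for each eigenvalue:
  λ = 3: 3 blocks summing to 4 forces exactly one block of size 2 and the rest size 1 → block sizes [2, 1, 1]

Assembling the blocks gives a Jordan form
J =
  [3, 1, 0, 0]
  [0, 3, 0, 0]
  [0, 0, 3, 0]
  [0, 0, 0, 3]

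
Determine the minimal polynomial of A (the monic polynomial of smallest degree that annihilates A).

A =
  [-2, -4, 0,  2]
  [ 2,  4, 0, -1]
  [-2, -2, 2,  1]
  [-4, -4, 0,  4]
x^2 - 4*x + 4

The characteristic polynomial is χ_A(x) = (x - 2)^4, so the eigenvalues are known. The minimal polynomial is
  m_A(x) = Π_λ (x − λ)^{k_λ}
where k_λ is the size of the *largest* Jordan block for λ (equivalently, the smallest k with (A − λI)^k v = 0 for every generalised eigenvector v of λ).

  λ = 2: largest Jordan block has size 2, contributing (x − 2)^2

So m_A(x) = (x - 2)^2 = x^2 - 4*x + 4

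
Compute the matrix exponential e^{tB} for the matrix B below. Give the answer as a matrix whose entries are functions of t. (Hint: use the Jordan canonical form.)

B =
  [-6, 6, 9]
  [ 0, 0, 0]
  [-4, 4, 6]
e^{tB} =
  [1 - 6*t, 6*t, 9*t]
  [0, 1, 0]
  [-4*t, 4*t, 6*t + 1]

Strategy: write B = P · J · P⁻¹ where J is a Jordan canonical form, so e^{tB} = P · e^{tJ} · P⁻¹, and e^{tJ} can be computed block-by-block.

B has Jordan form
J =
  [0, 1, 0]
  [0, 0, 0]
  [0, 0, 0]
(up to reordering of blocks).

Per-block formulas:
  For a 2×2 Jordan block J_2(0): exp(t · J_2(0)) = e^(0t)·(I + t·N), where N is the 2×2 nilpotent shift.
  For a 1×1 block at λ = 0: exp(t · [0]) = [e^(0t)].

After assembling e^{tJ} and conjugating by P, we get:

e^{tB} =
  [1 - 6*t, 6*t, 9*t]
  [0, 1, 0]
  [-4*t, 4*t, 6*t + 1]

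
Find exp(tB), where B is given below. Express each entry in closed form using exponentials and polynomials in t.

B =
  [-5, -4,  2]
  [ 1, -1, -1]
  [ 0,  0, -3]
e^{tB} =
  [-2*t*exp(-3*t) + exp(-3*t), -4*t*exp(-3*t), 2*t*exp(-3*t)]
  [t*exp(-3*t), 2*t*exp(-3*t) + exp(-3*t), -t*exp(-3*t)]
  [0, 0, exp(-3*t)]

Strategy: write B = P · J · P⁻¹ where J is a Jordan canonical form, so e^{tB} = P · e^{tJ} · P⁻¹, and e^{tJ} can be computed block-by-block.

B has Jordan form
J =
  [-3,  1,  0]
  [ 0, -3,  0]
  [ 0,  0, -3]
(up to reordering of blocks).

Per-block formulas:
  For a 2×2 Jordan block J_2(-3): exp(t · J_2(-3)) = e^(-3t)·(I + t·N), where N is the 2×2 nilpotent shift.
  For a 1×1 block at λ = -3: exp(t · [-3]) = [e^(-3t)].

After assembling e^{tJ} and conjugating by P, we get:

e^{tB} =
  [-2*t*exp(-3*t) + exp(-3*t), -4*t*exp(-3*t), 2*t*exp(-3*t)]
  [t*exp(-3*t), 2*t*exp(-3*t) + exp(-3*t), -t*exp(-3*t)]
  [0, 0, exp(-3*t)]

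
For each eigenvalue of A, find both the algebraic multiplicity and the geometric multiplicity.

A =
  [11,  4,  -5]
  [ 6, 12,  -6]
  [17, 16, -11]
λ = 0: alg = 1, geom = 1; λ = 6: alg = 2, geom = 1

Step 1 — factor the characteristic polynomial to read off the algebraic multiplicities:
  χ_A(x) = x*(x - 6)^2

Step 2 — compute geometric multiplicities via the rank-nullity identity g(λ) = n − rank(A − λI):
  rank(A − (0)·I) = 2, so dim ker(A − (0)·I) = n − 2 = 1
  rank(A − (6)·I) = 2, so dim ker(A − (6)·I) = n − 2 = 1

Summary:
  λ = 0: algebraic multiplicity = 1, geometric multiplicity = 1
  λ = 6: algebraic multiplicity = 2, geometric multiplicity = 1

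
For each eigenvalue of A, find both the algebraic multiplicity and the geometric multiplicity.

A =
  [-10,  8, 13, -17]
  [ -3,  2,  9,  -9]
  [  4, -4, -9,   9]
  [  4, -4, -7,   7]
λ = -4: alg = 1, geom = 1; λ = -2: alg = 3, geom = 1

Step 1 — factor the characteristic polynomial to read off the algebraic multiplicities:
  χ_A(x) = (x + 2)^3*(x + 4)

Step 2 — compute geometric multiplicities via the rank-nullity identity g(λ) = n − rank(A − λI):
  rank(A − (-4)·I) = 3, so dim ker(A − (-4)·I) = n − 3 = 1
  rank(A − (-2)·I) = 3, so dim ker(A − (-2)·I) = n − 3 = 1

Summary:
  λ = -4: algebraic multiplicity = 1, geometric multiplicity = 1
  λ = -2: algebraic multiplicity = 3, geometric multiplicity = 1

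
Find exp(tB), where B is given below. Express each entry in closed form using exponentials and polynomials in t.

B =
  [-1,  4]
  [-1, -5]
e^{tB} =
  [2*t*exp(-3*t) + exp(-3*t), 4*t*exp(-3*t)]
  [-t*exp(-3*t), -2*t*exp(-3*t) + exp(-3*t)]

Strategy: write B = P · J · P⁻¹ where J is a Jordan canonical form, so e^{tB} = P · e^{tJ} · P⁻¹, and e^{tJ} can be computed block-by-block.

B has Jordan form
J =
  [-3,  1]
  [ 0, -3]
(up to reordering of blocks).

Per-block formulas:
  For a 2×2 Jordan block J_2(-3): exp(t · J_2(-3)) = e^(-3t)·(I + t·N), where N is the 2×2 nilpotent shift.

After assembling e^{tJ} and conjugating by P, we get:

e^{tB} =
  [2*t*exp(-3*t) + exp(-3*t), 4*t*exp(-3*t)]
  [-t*exp(-3*t), -2*t*exp(-3*t) + exp(-3*t)]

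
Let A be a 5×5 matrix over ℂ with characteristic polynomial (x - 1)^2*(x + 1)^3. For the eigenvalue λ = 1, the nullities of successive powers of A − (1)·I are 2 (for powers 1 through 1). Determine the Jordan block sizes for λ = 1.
Block sizes for λ = 1: [1, 1]

From the dimensions of kernels of powers, the number of Jordan blocks of size at least j is d_j − d_{j−1} where d_j = dim ker(N^j) (with d_0 = 0). Computing the differences gives [2].
The number of blocks of size exactly k is (#blocks of size ≥ k) − (#blocks of size ≥ k + 1), so the partition is: 2 block(s) of size 1.
In nonincreasing order the block sizes are [1, 1].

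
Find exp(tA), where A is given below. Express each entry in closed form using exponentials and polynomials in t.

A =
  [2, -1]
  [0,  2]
e^{tA} =
  [exp(2*t), -t*exp(2*t)]
  [0, exp(2*t)]

Strategy: write A = P · J · P⁻¹ where J is a Jordan canonical form, so e^{tA} = P · e^{tJ} · P⁻¹, and e^{tJ} can be computed block-by-block.

A has Jordan form
J =
  [2, 1]
  [0, 2]
(up to reordering of blocks).

Per-block formulas:
  For a 2×2 Jordan block J_2(2): exp(t · J_2(2)) = e^(2t)·(I + t·N), where N is the 2×2 nilpotent shift.

After assembling e^{tJ} and conjugating by P, we get:

e^{tA} =
  [exp(2*t), -t*exp(2*t)]
  [0, exp(2*t)]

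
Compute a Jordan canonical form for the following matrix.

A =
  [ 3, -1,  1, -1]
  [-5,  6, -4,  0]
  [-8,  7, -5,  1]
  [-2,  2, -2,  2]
J_1(0) ⊕ J_3(2)

The characteristic polynomial is
  det(x·I − A) = x^4 - 6*x^3 + 12*x^2 - 8*x = x*(x - 2)^3

Eigenvalues and multiplicities (the geometric multiplicity of λ is n − rank(A − λI), which equals the number of Jordan blocks for λ):
  λ = 0: algebraic multiplicity = 1, geometric multiplicity = 1
  λ = 2: algebraic multiplicity = 3, geometric multiplicity = 1

Determining the block sizes for each eigenvalue:
  λ = 0: one block (gm = 1), so the single block has size am = 1 → block sizes [1]
  λ = 2: one block (gm = 1), so the single block has size am = 3 → block sizes [3]

Assembling the blocks gives a Jordan form
J =
  [0, 0, 0, 0]
  [0, 2, 1, 0]
  [0, 0, 2, 1]
  [0, 0, 0, 2]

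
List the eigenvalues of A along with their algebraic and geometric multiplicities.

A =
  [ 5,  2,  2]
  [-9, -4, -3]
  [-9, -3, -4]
λ = -1: alg = 3, geom = 2

Step 1 — factor the characteristic polynomial to read off the algebraic multiplicities:
  χ_A(x) = (x + 1)^3

Step 2 — compute geometric multiplicities via the rank-nullity identity g(λ) = n − rank(A − λI):
  rank(A − (-1)·I) = 1, so dim ker(A − (-1)·I) = n − 1 = 2

Summary:
  λ = -1: algebraic multiplicity = 3, geometric multiplicity = 2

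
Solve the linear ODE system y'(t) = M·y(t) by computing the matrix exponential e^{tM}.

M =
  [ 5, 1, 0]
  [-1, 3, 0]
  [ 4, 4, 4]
e^{tM} =
  [t*exp(4*t) + exp(4*t), t*exp(4*t), 0]
  [-t*exp(4*t), -t*exp(4*t) + exp(4*t), 0]
  [4*t*exp(4*t), 4*t*exp(4*t), exp(4*t)]

Strategy: write M = P · J · P⁻¹ where J is a Jordan canonical form, so e^{tM} = P · e^{tJ} · P⁻¹, and e^{tJ} can be computed block-by-block.

M has Jordan form
J =
  [4, 1, 0]
  [0, 4, 0]
  [0, 0, 4]
(up to reordering of blocks).

Per-block formulas:
  For a 2×2 Jordan block J_2(4): exp(t · J_2(4)) = e^(4t)·(I + t·N), where N is the 2×2 nilpotent shift.
  For a 1×1 block at λ = 4: exp(t · [4]) = [e^(4t)].

After assembling e^{tJ} and conjugating by P, we get:

e^{tM} =
  [t*exp(4*t) + exp(4*t), t*exp(4*t), 0]
  [-t*exp(4*t), -t*exp(4*t) + exp(4*t), 0]
  [4*t*exp(4*t), 4*t*exp(4*t), exp(4*t)]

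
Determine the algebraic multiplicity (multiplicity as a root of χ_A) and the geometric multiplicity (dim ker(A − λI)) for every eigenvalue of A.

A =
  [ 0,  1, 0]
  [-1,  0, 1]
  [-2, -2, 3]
λ = 1: alg = 3, geom = 1

Step 1 — factor the characteristic polynomial to read off the algebraic multiplicities:
  χ_A(x) = (x - 1)^3

Step 2 — compute geometric multiplicities via the rank-nullity identity g(λ) = n − rank(A − λI):
  rank(A − (1)·I) = 2, so dim ker(A − (1)·I) = n − 2 = 1

Summary:
  λ = 1: algebraic multiplicity = 3, geometric multiplicity = 1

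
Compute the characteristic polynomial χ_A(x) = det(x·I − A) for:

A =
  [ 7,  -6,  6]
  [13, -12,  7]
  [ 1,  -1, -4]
x^3 + 9*x^2 + 15*x - 25

Expanding det(x·I − A) (e.g. by cofactor expansion or by noting that A is similar to its Jordan form J, which has the same characteristic polynomial as A) gives
  χ_A(x) = x^3 + 9*x^2 + 15*x - 25
which factors as (x - 1)*(x + 5)^2. The eigenvalues (with algebraic multiplicities) are λ = -5 with multiplicity 2, λ = 1 with multiplicity 1.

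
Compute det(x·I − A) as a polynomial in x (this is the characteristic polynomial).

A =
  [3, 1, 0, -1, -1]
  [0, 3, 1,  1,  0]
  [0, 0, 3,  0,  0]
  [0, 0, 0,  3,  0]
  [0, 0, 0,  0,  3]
x^5 - 15*x^4 + 90*x^3 - 270*x^2 + 405*x - 243

Expanding det(x·I − A) (e.g. by cofactor expansion or by noting that A is similar to its Jordan form J, which has the same characteristic polynomial as A) gives
  χ_A(x) = x^5 - 15*x^4 + 90*x^3 - 270*x^2 + 405*x - 243
which factors as (x - 3)^5. The eigenvalues (with algebraic multiplicities) are λ = 3 with multiplicity 5.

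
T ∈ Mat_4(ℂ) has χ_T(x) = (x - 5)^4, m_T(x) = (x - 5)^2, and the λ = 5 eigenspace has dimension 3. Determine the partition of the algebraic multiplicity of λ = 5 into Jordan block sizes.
Block sizes for λ = 5: [2, 1, 1]

Step 1 — from the characteristic polynomial, algebraic multiplicity of λ = 5 is 4. From dim ker(T − (5)·I) = 3, there are exactly 3 Jordan blocks for λ = 5.
Step 2 — from the minimal polynomial, the factor (x − 5)^2 tells us the largest block for λ = 5 has size 2.
Step 3 — with total size 4, 3 blocks, and largest block 2, the block sizes (in nonincreasing order) are [2, 1, 1].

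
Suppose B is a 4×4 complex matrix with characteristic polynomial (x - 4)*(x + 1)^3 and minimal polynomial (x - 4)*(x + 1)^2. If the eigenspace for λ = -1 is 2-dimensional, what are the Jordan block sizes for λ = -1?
Block sizes for λ = -1: [2, 1]

Step 1 — from the characteristic polynomial, algebraic multiplicity of λ = -1 is 3. From dim ker(B − (-1)·I) = 2, there are exactly 2 Jordan blocks for λ = -1.
Step 2 — from the minimal polynomial, the factor (x + 1)^2 tells us the largest block for λ = -1 has size 2.
Step 3 — with total size 3, 2 blocks, and largest block 2, the block sizes (in nonincreasing order) are [2, 1].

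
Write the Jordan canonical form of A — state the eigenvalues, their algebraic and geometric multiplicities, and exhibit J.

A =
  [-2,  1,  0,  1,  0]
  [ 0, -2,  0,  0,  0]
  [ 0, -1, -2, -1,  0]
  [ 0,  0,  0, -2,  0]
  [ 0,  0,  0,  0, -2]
J_2(-2) ⊕ J_1(-2) ⊕ J_1(-2) ⊕ J_1(-2)

The characteristic polynomial is
  det(x·I − A) = x^5 + 10*x^4 + 40*x^3 + 80*x^2 + 80*x + 32 = (x + 2)^5

Eigenvalues and multiplicities (the geometric multiplicity of λ is n − rank(A − λI), which equals the number of Jordan blocks for λ):
  λ = -2: algebraic multiplicity = 5, geometric multiplicity = 4

Determining the block sizes for each eigenvalue:
  λ = -2: 4 blocks summing to 5 forces exactly one block of size 2 and the rest size 1 → block sizes [2, 1, 1, 1]

Assembling the blocks gives a Jordan form
J =
  [-2,  1,  0,  0,  0]
  [ 0, -2,  0,  0,  0]
  [ 0,  0, -2,  0,  0]
  [ 0,  0,  0, -2,  0]
  [ 0,  0,  0,  0, -2]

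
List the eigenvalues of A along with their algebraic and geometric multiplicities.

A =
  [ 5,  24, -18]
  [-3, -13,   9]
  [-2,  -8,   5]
λ = -1: alg = 3, geom = 2

Step 1 — factor the characteristic polynomial to read off the algebraic multiplicities:
  χ_A(x) = (x + 1)^3

Step 2 — compute geometric multiplicities via the rank-nullity identity g(λ) = n − rank(A − λI):
  rank(A − (-1)·I) = 1, so dim ker(A − (-1)·I) = n − 1 = 2

Summary:
  λ = -1: algebraic multiplicity = 3, geometric multiplicity = 2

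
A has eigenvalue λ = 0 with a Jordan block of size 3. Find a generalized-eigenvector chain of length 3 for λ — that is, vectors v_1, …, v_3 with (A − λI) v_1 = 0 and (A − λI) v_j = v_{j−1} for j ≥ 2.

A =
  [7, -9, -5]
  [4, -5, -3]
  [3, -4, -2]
A Jordan chain for λ = 0 of length 3:
v_1 = (-2, -1, -1)ᵀ
v_2 = (7, 4, 3)ᵀ
v_3 = (1, 0, 0)ᵀ

Let N = A − (0)·I. We want v_3 with N^3 v_3 = 0 but N^2 v_3 ≠ 0; then v_{j-1} := N · v_j for j = 3, …, 2.

Pick v_3 = (1, 0, 0)ᵀ.
Then v_2 = N · v_3 = (7, 4, 3)ᵀ.
Then v_1 = N · v_2 = (-2, -1, -1)ᵀ.

Sanity check: (A − (0)·I) v_1 = (0, 0, 0)ᵀ = 0. ✓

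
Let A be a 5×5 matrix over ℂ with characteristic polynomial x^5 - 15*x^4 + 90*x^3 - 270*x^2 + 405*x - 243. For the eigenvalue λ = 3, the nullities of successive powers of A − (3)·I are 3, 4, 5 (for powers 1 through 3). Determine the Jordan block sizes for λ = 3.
Block sizes for λ = 3: [3, 1, 1]

From the dimensions of kernels of powers, the number of Jordan blocks of size at least j is d_j − d_{j−1} where d_j = dim ker(N^j) (with d_0 = 0). Computing the differences gives [3, 1, 1].
The number of blocks of size exactly k is (#blocks of size ≥ k) − (#blocks of size ≥ k + 1), so the partition is: 2 block(s) of size 1, 1 block(s) of size 3.
In nonincreasing order the block sizes are [3, 1, 1].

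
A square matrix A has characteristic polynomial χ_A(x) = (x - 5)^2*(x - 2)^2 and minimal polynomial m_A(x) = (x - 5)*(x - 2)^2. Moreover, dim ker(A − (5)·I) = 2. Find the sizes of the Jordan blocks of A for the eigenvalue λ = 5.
Block sizes for λ = 5: [1, 1]

Step 1 — from the characteristic polynomial, algebraic multiplicity of λ = 5 is 2. From dim ker(A − (5)·I) = 2, there are exactly 2 Jordan blocks for λ = 5.
Step 2 — from the minimal polynomial, the factor (x − 5) tells us the largest block for λ = 5 has size 1.
Step 3 — with total size 2, 2 blocks, and largest block 1, the block sizes (in nonincreasing order) are [1, 1].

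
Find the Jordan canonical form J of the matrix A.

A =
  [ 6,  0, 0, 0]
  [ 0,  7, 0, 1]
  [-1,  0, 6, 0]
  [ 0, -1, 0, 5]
J_2(6) ⊕ J_2(6)

The characteristic polynomial is
  det(x·I − A) = x^4 - 24*x^3 + 216*x^2 - 864*x + 1296 = (x - 6)^4

Eigenvalues and multiplicities (the geometric multiplicity of λ is n − rank(A − λI), which equals the number of Jordan blocks for λ):
  λ = 6: algebraic multiplicity = 4, geometric multiplicity = 2

Determining the block sizes for each eigenvalue:
  λ = 6: with am = 4 and gm = 2, the partition is not yet determined (e.g. several partitions of 4 into 2 parts exist). Let N = A − (6)·I. Computing rank(N^1) = 2, rank(N^2) = 0; the number of blocks of size ≥ j is rank(N^{j−1}) − rank(N^j), giving [2, 2]. So we have 2 block(s) of size 2 → block sizes [2, 2]

Assembling the blocks gives a Jordan form
J =
  [6, 1, 0, 0]
  [0, 6, 0, 0]
  [0, 0, 6, 1]
  [0, 0, 0, 6]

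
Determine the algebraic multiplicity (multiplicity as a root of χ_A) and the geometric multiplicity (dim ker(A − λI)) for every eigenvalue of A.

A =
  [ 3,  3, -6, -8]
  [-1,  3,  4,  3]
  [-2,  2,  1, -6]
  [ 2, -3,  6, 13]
λ = 5: alg = 4, geom = 2

Step 1 — factor the characteristic polynomial to read off the algebraic multiplicities:
  χ_A(x) = (x - 5)^4

Step 2 — compute geometric multiplicities via the rank-nullity identity g(λ) = n − rank(A − λI):
  rank(A − (5)·I) = 2, so dim ker(A − (5)·I) = n − 2 = 2

Summary:
  λ = 5: algebraic multiplicity = 4, geometric multiplicity = 2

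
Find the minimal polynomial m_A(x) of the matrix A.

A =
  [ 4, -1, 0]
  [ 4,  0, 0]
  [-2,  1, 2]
x^2 - 4*x + 4

The characteristic polynomial is χ_A(x) = (x - 2)^3, so the eigenvalues are known. The minimal polynomial is
  m_A(x) = Π_λ (x − λ)^{k_λ}
where k_λ is the size of the *largest* Jordan block for λ (equivalently, the smallest k with (A − λI)^k v = 0 for every generalised eigenvector v of λ).

  λ = 2: largest Jordan block has size 2, contributing (x − 2)^2

So m_A(x) = (x - 2)^2 = x^2 - 4*x + 4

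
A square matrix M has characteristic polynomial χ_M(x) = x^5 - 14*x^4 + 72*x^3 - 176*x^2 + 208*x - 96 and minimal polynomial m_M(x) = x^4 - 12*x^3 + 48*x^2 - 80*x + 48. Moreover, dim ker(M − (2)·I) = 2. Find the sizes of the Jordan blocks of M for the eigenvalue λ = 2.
Block sizes for λ = 2: [3, 1]

Step 1 — from the characteristic polynomial, algebraic multiplicity of λ = 2 is 4. From dim ker(M − (2)·I) = 2, there are exactly 2 Jordan blocks for λ = 2.
Step 2 — from the minimal polynomial, the factor (x − 2)^3 tells us the largest block for λ = 2 has size 3.
Step 3 — with total size 4, 2 blocks, and largest block 3, the block sizes (in nonincreasing order) are [3, 1].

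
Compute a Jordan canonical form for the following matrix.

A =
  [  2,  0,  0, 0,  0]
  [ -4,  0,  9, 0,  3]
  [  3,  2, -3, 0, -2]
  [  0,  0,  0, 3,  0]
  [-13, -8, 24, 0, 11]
J_1(2) ⊕ J_1(2) ⊕ J_1(3) ⊕ J_1(3) ⊕ J_1(3)

The characteristic polynomial is
  det(x·I − A) = x^5 - 13*x^4 + 67*x^3 - 171*x^2 + 216*x - 108 = (x - 3)^3*(x - 2)^2

Eigenvalues and multiplicities (the geometric multiplicity of λ is n − rank(A − λI), which equals the number of Jordan blocks for λ):
  λ = 2: algebraic multiplicity = 2, geometric multiplicity = 2
  λ = 3: algebraic multiplicity = 3, geometric multiplicity = 3

Determining the block sizes for each eigenvalue:
  λ = 2: gm = am = 2, so every block has size 1 → block sizes [1, 1]
  λ = 3: gm = am = 3, so every block has size 1 → block sizes [1, 1, 1]

Assembling the blocks gives a Jordan form
J =
  [2, 0, 0, 0, 0]
  [0, 2, 0, 0, 0]
  [0, 0, 3, 0, 0]
  [0, 0, 0, 3, 0]
  [0, 0, 0, 0, 3]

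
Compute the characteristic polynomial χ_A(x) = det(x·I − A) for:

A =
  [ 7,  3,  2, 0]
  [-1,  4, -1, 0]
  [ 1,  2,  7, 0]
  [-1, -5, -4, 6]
x^4 - 24*x^3 + 216*x^2 - 864*x + 1296

Expanding det(x·I − A) (e.g. by cofactor expansion or by noting that A is similar to its Jordan form J, which has the same characteristic polynomial as A) gives
  χ_A(x) = x^4 - 24*x^3 + 216*x^2 - 864*x + 1296
which factors as (x - 6)^4. The eigenvalues (with algebraic multiplicities) are λ = 6 with multiplicity 4.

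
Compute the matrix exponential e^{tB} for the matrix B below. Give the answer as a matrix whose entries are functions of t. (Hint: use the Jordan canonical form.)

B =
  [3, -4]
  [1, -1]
e^{tB} =
  [2*t*exp(t) + exp(t), -4*t*exp(t)]
  [t*exp(t), -2*t*exp(t) + exp(t)]

Strategy: write B = P · J · P⁻¹ where J is a Jordan canonical form, so e^{tB} = P · e^{tJ} · P⁻¹, and e^{tJ} can be computed block-by-block.

B has Jordan form
J =
  [1, 1]
  [0, 1]
(up to reordering of blocks).

Per-block formulas:
  For a 2×2 Jordan block J_2(1): exp(t · J_2(1)) = e^(1t)·(I + t·N), where N is the 2×2 nilpotent shift.

After assembling e^{tJ} and conjugating by P, we get:

e^{tB} =
  [2*t*exp(t) + exp(t), -4*t*exp(t)]
  [t*exp(t), -2*t*exp(t) + exp(t)]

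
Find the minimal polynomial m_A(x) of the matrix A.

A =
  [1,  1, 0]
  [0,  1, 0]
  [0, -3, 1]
x^2 - 2*x + 1

The characteristic polynomial is χ_A(x) = (x - 1)^3, so the eigenvalues are known. The minimal polynomial is
  m_A(x) = Π_λ (x − λ)^{k_λ}
where k_λ is the size of the *largest* Jordan block for λ (equivalently, the smallest k with (A − λI)^k v = 0 for every generalised eigenvector v of λ).

  λ = 1: largest Jordan block has size 2, contributing (x − 1)^2

So m_A(x) = (x - 1)^2 = x^2 - 2*x + 1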